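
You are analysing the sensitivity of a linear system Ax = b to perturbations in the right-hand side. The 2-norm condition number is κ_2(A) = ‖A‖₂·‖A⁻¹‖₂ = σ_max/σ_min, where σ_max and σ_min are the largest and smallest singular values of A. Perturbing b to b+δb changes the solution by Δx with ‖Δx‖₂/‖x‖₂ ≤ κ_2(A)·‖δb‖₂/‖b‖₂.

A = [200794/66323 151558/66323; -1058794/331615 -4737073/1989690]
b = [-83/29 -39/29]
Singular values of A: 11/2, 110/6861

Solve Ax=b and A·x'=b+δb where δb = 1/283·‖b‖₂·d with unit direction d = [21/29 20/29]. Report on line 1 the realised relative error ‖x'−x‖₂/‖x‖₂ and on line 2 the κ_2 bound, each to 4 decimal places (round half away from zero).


from the listed singular values, σ₁ = 11/2, σ_n = 110/6861
condition number: (11/2) ÷ (110/6861) = 343.0500
worst-case relative error ≤ 343.0500 × 1/283 = 1.2122
solve Ax = b  →  x = [112.1255 -149.8036]
2-norm of b is 3.1623; of x, 187.1183
Δx = A⁻¹·δb where δb = 1/283·3.1623·d; ‖Δx‖ = 0.6970
relative error = 0.0037
so the bound overstates the realised error by a factor of ≈ 325.4460 (computed from the unrounded values)

0.0037
1.2122


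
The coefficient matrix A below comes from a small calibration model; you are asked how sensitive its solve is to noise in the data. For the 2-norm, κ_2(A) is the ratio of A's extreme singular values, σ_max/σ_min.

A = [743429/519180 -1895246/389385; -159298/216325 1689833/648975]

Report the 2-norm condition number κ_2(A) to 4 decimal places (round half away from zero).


M = AᵀA = [60454289809/23317290000 -77708051183/8743983750; -77708051183/8743983750 399649671709/13115975625]. tr(M)=11101573369/335768976, det(M)=6996025/335768976
char-poly roots: 529/16 and 13225/20985561
κ = σ_max/σ_min = (23/4)/(115/4581) = 229.0500

229.0500


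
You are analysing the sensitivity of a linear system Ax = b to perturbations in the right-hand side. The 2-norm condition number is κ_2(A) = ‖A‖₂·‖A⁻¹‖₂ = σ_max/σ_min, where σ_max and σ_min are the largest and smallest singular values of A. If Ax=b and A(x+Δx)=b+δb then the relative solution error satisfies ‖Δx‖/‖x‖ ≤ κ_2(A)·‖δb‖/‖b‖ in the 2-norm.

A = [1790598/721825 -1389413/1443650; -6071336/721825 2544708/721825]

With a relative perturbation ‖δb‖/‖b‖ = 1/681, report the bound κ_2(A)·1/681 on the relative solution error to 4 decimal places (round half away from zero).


0.2038

AᵀA = [64107779236/833650129 -26709947775/833650129; -26709947775/833650129 44532197929/3334600516]; tr = 1780848017/19731364, det = 2085136/4932841
solving λ² − 1780848017/19731364·λ + 2085136/4932841 = 0 gives λ = 361/4, 23104/4932841
κ_2(A) = √(λ_max/λ_min) = √((361/4) / (23104/4932841)) = 138.8125
worst-case relative error ≤ 138.8125 × 1/681 = 0.2038


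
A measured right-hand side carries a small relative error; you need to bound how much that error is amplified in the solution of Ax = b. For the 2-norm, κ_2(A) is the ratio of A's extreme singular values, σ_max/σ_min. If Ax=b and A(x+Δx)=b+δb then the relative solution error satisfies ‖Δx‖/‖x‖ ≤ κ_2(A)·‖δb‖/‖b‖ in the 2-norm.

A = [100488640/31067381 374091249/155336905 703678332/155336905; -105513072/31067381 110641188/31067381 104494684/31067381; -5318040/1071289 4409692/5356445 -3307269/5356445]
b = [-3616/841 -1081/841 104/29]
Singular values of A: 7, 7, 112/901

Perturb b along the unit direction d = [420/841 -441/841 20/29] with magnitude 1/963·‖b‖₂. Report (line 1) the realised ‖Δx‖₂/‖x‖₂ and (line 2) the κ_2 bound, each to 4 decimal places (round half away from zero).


from the listed singular values, σ₁ = 7, σ_n = 112/901
κ_2(A) = 7 / (112/901) = 56.3125
bound on ‖Δx‖/‖x‖: κ·ε = 56.3125·1/963 = 0.0585
solve Ax = b  →  x = [-2.3234 -6.5213 4.1767]
‖b‖₂ = 5.7446 and ‖x‖₂ = 8.0851
Δx = A⁻¹·δb where δb = 1/963·5.7446·d; ‖Δx‖ = 0.0480
relative error = 0.0059
tightness: 0.0059 against a bound of 0.0585 (unrounded ratio ≈ 0.1015)

0.0059
0.0585


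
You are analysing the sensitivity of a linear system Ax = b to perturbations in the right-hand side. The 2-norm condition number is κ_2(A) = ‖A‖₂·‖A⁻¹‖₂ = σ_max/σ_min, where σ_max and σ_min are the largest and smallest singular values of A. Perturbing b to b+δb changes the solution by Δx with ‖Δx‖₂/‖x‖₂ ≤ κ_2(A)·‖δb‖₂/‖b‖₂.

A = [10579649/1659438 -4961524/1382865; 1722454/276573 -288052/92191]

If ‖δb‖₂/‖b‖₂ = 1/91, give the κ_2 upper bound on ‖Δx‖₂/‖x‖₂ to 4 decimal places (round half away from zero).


0.4624

AᵀA = [260089765897/3274357284 -57755797378/1364315535; -57755797378/1364315535 51469512736/2273859225]; tr = 28910541889/283248900, det = 416241604/70812225
char-poly roots: 10201/100 and 163216/2832489
κ_2(A) = √(λ_max/λ_min) = √((10201/100) / (163216/2832489)) = 42.0750
worst-case relative error ≤ 42.0750 × 1/91 = 0.4624


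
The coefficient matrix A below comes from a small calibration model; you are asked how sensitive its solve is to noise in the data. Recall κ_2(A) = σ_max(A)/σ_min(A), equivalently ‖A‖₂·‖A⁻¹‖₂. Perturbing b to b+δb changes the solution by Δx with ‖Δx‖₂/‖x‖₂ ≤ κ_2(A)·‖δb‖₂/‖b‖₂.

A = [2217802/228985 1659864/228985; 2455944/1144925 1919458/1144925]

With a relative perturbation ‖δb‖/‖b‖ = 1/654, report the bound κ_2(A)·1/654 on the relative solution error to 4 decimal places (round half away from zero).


AᵀA = [76738729156/779805625 57552244992/779805625; 57552244992/779805625 43166586244/779805625]; tr = 4796212616/31192225, det = 14776336/31192225
λ_max, λ_min = (4796212616/31192225 ± √23001811830688813056/972954900450625)/2 = 3844/25, 3844/1247689
κ_2(A) = √(λ_max/λ_min) = √((3844/25) / (3844/1247689)) = 223.4000
worst-case relative error ≤ 223.4000 × 1/654 = 0.3416

0.3416


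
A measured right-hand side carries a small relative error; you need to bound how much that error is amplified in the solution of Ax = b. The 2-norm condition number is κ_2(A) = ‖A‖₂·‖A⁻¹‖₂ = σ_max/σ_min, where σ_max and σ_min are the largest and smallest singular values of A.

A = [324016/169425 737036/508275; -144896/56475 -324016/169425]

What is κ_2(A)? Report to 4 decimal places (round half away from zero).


254.1375

AᵀA = [11757601024/1148193225 26453962304/3444579675; 26453962304/3444579675 59523975184/10333739025]; tr = 6613695376/413349561, det = 1638400/413349561
λ_max, λ_min = (6613695376/413349561 ± √43738257598840811776/170857859578892721)/2 = 16, 102400/413349561
κ = σ_max/σ_min = 4/(320/20331) = 254.1375


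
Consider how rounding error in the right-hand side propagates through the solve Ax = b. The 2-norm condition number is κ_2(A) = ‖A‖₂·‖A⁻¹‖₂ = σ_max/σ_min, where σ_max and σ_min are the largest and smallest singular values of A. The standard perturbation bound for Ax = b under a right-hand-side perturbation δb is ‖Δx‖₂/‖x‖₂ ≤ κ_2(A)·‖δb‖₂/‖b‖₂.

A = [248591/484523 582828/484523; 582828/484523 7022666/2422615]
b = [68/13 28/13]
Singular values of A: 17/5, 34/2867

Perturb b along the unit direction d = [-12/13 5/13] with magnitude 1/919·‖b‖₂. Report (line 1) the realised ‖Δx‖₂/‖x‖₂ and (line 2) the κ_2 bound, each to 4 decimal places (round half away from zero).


0.0015
0.3120

from the listed singular values, σ₁ = 17/5, σ_n = 34/2867
κ = σ_max/σ_min = (17/5)/(34/2867) = 286.7000
perturbation bound = 286.7000·1/919 = 0.3120
solve Ax = b  →  x = [311.8009 -128.6425]
2-norm of b is 5.6569; of x, 337.2962
δb = ε·‖b‖·d = [-0.0057 0.0024]; solving A·Δx = δb gives ‖Δx‖ = 0.5190
realised ‖Δx‖/‖x‖ = 0.0015
realised/bound (from unrounded values) ≈ 0.0049


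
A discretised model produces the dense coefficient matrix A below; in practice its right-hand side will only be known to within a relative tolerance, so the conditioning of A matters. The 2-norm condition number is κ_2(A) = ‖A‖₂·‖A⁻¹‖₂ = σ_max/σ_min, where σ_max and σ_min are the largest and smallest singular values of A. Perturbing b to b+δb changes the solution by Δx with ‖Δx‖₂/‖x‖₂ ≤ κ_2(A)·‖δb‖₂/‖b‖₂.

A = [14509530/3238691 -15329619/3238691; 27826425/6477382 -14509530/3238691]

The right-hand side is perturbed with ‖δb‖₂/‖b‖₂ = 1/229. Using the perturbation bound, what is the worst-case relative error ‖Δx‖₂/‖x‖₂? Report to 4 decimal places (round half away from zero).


1.3453

form AᵀA = [1922016375225/49888796164 -504518122395/12472199041; -504518122395/12472199041 529754672421/12472199041] with trace 4805035749/59320804 and determinant 4100625/59320804
solving λ² − 4805035749/59320804·λ + 4100625/59320804 = 0 gives λ = 81, 50625/59320804
κ = σ_max/σ_min = 9/(225/7702) = 308.0800
perturbation bound = 308.0800·1/229 = 1.3453


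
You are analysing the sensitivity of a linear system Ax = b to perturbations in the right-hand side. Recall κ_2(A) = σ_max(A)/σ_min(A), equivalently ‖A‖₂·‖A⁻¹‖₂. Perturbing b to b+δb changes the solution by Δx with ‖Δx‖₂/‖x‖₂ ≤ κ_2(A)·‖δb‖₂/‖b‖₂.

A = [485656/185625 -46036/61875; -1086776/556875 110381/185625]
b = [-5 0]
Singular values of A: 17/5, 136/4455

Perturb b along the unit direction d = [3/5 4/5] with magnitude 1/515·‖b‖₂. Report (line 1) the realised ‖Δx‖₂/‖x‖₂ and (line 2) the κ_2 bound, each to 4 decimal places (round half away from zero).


largest singular value 17/5, smallest 136/4455
condition number: (17/5) ÷ (136/4455) = 111.3750
worst-case relative error ≤ 111.3750 × 1/515 = 0.2163
solve Ax = b  →  x = [-28.6456 -94.0118]
2-norm of b is 5.0000; of x, 98.2791
Δx = A⁻¹·δb where δb = 1/515·5.0000·d; ‖Δx‖ = 0.3180
realised ‖Δx‖/‖x‖ = 0.0032
so the bound overstates the realised error by a factor of ≈ 66.8298 (computed from the unrounded values)

0.0032
0.2163


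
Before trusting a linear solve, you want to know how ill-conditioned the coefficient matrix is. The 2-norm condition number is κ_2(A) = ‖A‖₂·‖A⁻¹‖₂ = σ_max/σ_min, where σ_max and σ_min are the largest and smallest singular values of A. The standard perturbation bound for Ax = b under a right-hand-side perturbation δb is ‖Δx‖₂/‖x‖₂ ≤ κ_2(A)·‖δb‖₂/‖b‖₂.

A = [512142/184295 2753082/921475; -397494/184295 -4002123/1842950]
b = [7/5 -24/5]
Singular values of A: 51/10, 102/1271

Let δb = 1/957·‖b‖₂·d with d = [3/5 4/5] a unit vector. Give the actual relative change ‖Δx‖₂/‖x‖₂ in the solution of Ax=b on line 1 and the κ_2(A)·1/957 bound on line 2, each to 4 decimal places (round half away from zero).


0.0017
0.0664

σ_max = 51/10, σ_min = 102/1271
κ_2(A) = (51/10) / (102/1271) = 63.5500
perturbation bound = 63.5500·1/957 = 0.0664
solve Ax = b  →  x = [27.6109 -25.2130]
‖b‖₂ = 5.0000 and ‖x‖₂ = 37.3906
with δb = [0.0031 0.0042], A·Δx = δb → ‖Δx‖ = 0.0651
realised ‖Δx‖/‖x‖ = 0.0017
tightness: 0.0017 against a bound of 0.0664 (unrounded ratio ≈ 0.0262)


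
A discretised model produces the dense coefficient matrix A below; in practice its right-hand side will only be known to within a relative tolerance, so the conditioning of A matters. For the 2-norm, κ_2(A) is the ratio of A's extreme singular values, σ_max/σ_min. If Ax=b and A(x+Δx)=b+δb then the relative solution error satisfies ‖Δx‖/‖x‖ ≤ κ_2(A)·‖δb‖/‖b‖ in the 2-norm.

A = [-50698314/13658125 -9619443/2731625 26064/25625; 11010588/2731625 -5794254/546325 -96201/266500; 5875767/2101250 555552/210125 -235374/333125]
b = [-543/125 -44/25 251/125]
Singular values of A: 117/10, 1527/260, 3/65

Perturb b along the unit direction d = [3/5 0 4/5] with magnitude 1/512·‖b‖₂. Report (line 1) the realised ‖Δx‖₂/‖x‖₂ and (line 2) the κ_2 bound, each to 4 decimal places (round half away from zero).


σ_max = 117/10, σ_min = 3/65
κ = σ_max/σ_min = (117/10)/(3/65) = 253.5000
perturbation bound = 253.5000·1/512 = 0.4951
solve Ax = b  →  x = [-4.0481 -0.6480 -21.2877]
‖b‖₂ = 5.0990 and ‖x‖₂ = 21.6789
Δx = A⁻¹·δb where δb = 1/512·5.0990·d; ‖Δx‖ = 0.2158
realised ‖Δx‖/‖x‖ = 0.0100
so the bound overstates the realised error by a factor of ≈ 49.7435 (computed from the unrounded values)

0.0100
0.4951


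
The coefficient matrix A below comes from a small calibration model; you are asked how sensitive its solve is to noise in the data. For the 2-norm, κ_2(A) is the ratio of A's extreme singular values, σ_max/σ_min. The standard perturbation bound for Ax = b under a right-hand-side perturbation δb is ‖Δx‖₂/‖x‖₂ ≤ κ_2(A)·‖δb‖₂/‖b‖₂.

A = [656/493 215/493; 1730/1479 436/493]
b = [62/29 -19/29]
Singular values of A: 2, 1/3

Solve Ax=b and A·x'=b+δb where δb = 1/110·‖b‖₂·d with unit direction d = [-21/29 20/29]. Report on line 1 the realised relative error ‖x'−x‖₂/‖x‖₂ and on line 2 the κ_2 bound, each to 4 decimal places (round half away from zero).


from the listed singular values, σ₁ = 2, σ_n = 1/3
condition number: 2 ÷ (1/3) = 6.0000
perturbation bound = 6.0000·1/110 = 0.0545
solve Ax = b  →  x = [3.2647 -5.0588]
‖b‖₂ = 2.2361 and ‖x‖₂ = 6.0208
Δx = A⁻¹·δb where δb = 1/110·2.2361·d; ‖Δx‖ = 0.0610
relative error = 0.0101
so the bound overstates the realised error by a factor of ≈ 5.3852 (computed from the unrounded values)

0.0101
0.0545


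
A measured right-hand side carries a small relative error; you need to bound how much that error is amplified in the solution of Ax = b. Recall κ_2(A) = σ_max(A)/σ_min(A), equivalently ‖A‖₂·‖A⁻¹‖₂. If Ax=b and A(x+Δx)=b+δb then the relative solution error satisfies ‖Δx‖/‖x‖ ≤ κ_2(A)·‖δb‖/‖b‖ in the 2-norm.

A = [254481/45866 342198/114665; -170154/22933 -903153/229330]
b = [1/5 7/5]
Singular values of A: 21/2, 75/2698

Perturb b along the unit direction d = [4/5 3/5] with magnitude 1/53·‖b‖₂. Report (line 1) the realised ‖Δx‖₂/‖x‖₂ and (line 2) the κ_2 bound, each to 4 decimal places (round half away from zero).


0.0267
7.1268

σ_max = 21/2, σ_min = 75/2698
condition number: (21/2) ÷ (75/2698) = 377.7200
worst-case relative error ≤ 377.7200 × 1/53 = 7.1268
solve Ax = b  →  x = [-17.0127 31.6964]
2-norm of b is 1.4142; of x, 35.9735
with δb = [0.0213 0.0160], A·Δx = δb → ‖Δx‖ = 0.9599
relative error = 0.0267
tightness: 0.0267 against a bound of 7.1268 (unrounded ratio ≈ 0.0037)


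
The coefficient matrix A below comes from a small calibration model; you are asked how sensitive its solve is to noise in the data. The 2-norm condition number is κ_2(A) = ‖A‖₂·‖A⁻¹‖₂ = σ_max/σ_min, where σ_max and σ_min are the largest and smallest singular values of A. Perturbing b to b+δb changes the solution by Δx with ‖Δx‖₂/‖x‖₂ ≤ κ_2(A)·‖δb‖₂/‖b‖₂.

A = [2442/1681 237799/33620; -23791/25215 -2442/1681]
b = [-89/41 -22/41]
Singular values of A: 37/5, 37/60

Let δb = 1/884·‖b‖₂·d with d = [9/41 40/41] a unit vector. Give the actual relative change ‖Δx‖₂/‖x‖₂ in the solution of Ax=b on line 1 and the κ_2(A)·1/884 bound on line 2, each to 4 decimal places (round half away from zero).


0.0025
0.0136

largest singular value 37/5, smallest 37/60
condition number: (37/5) ÷ (37/60) = 12.0000
worst-case relative error ≤ 12.0000 × 1/884 = 0.0136
solve Ax = b  →  x = [1.5227 -0.6196]
2-norm of b is 2.2361; of x, 1.6440
with δb = [0.0006 0.0025], A·Δx = δb → ‖Δx‖ = 0.0041
realised ‖Δx‖/‖x‖ = 0.0025
so the bound overstates the realised error by a factor of ≈ 5.4406 (computed from the unrounded values)


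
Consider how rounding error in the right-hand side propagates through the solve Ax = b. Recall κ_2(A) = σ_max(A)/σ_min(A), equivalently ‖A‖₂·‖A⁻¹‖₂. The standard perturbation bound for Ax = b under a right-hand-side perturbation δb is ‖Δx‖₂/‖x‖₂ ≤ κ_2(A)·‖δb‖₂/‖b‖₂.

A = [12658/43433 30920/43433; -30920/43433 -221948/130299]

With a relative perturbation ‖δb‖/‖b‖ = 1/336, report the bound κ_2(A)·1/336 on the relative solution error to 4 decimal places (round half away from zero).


M = AᵀA = [6605156/11162281 47554960/33486843; 47554960/33486843 342398416/100460529]. tr(M)=2377780/594441, det(M)=64/594441
λ_max, λ_min = (2377780/594441 ± √5653685551504/353360102481)/2 = 4, 16/594441
κ_2(A) = √(λ_max/λ_min) = √(4 / (16/594441)) = 385.5000
κ_2(A)·‖δb‖/‖b‖ = 1.1473

1.1473


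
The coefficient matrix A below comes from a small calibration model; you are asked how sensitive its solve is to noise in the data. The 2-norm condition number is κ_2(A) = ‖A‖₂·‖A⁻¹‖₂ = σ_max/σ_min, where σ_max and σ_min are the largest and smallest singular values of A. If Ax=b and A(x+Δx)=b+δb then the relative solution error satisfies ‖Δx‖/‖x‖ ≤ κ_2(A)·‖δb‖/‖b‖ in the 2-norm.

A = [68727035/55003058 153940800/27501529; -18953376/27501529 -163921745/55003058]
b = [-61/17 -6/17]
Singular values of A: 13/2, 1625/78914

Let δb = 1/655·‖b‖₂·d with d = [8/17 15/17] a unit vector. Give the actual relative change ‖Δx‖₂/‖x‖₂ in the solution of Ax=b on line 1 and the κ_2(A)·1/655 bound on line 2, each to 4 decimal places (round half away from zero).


largest singular value 13/2, smallest 1625/78914
condition number: (13/2) ÷ (1625/78914) = 315.6560
perturbation bound = 315.6560·1/655 = 0.4819
solve Ax = b  →  x = [94.6547 -21.7704]
‖b‖ = 3.6056, ‖x‖ = 97.1260
with δb = [0.0026 0.0049], A·Δx = δb → ‖Δx‖ = 0.2673
realised ‖Δx‖/‖x‖ = 0.0028
realised/bound (from unrounded values) ≈ 0.0057

0.0028
0.4819


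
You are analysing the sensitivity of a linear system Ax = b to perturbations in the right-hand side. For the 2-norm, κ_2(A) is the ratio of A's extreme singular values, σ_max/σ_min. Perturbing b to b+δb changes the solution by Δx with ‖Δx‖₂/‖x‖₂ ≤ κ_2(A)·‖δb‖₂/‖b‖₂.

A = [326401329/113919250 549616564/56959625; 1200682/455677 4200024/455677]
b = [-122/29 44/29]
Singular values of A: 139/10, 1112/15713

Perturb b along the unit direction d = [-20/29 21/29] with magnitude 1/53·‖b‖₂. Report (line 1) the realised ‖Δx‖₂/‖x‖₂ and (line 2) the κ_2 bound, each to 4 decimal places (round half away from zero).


0.0211
3.7059

from the listed singular values, σ₁ = 139/10, σ_n = 1112/15713
κ_2(A) = (139/10) / (1112/15713) = 196.4125
worst-case relative error ≤ 196.4125 × 1/53 = 3.7059
solve Ax = b  →  x = [-54.3010 15.6879]
2-norm of b is 4.4721; of x, 56.5218
re-solving with b+δb shifts x by Δx of norm 1.1923
realised ‖Δx‖/‖x‖ = 0.0211
so the bound overstates the realised error by a factor of ≈ 175.6772 (computed from the unrounded values)


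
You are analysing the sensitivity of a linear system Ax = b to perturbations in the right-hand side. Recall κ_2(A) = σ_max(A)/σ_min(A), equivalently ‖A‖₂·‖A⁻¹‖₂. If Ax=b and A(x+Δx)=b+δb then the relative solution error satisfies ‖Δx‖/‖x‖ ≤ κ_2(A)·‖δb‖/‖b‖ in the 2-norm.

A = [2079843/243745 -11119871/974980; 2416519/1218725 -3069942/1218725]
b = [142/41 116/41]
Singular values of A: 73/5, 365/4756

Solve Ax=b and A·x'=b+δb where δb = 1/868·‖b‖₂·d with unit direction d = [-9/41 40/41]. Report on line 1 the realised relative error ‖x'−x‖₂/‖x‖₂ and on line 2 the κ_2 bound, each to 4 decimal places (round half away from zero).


0.0026
0.2192

from the listed singular values, σ₁ = 73/5, σ_n = 365/4756
κ_2(A) = (73/5) / (365/4756) = 190.2400
κ_2(A)·‖δb‖/‖b‖ = 0.2192
solve Ax = b  →  x = [21.0126 15.4170]
‖b‖ = 4.4721, ‖x‖ = 26.0617
re-solving with b+δb shifts x by Δx of norm 0.0671
dividing the unrounded norms, ‖Δx‖/‖x‖ = 0.0026
tightness: 0.0026 against a bound of 0.2192 (unrounded ratio ≈ 0.0118)


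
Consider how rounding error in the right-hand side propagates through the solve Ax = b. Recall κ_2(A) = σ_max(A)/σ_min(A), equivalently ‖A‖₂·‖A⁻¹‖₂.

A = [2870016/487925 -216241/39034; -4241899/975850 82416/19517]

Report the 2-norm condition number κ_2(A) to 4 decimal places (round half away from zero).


M = AᵀA = [2037666979489/38091328900 -97021547784/1904566445; -97021547784/1904566445 73929758305/1523653156]. tr(M)=2310291877/22646450, det(M)=104060401/181171600
eigenvalues of AᵀA: λ = (tr ± √(tr²−4·det))/2 = 10201/100, 10201/1811716
κ = σ_max/σ_min = (101/10)/(101/1346) = 134.6000

134.6000


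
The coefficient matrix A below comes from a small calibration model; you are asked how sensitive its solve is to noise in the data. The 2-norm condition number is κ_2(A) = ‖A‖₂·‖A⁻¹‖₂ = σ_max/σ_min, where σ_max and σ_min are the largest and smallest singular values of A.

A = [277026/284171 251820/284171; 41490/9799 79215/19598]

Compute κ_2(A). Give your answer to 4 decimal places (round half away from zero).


191.2000

form AᵀA = [906875496/48038761 863645895/48038761; 863645895/48038761 3290268825/192155044] with trace 8225649/228484 and determinant 2025/57121
eigenvalues of AᵀA: λ = (tr ± √(tr²−4·det))/2 = 36, 225/228484
κ_2(A) = √(λ_max/λ_min) = √(36 / (225/228484)) = 191.2000


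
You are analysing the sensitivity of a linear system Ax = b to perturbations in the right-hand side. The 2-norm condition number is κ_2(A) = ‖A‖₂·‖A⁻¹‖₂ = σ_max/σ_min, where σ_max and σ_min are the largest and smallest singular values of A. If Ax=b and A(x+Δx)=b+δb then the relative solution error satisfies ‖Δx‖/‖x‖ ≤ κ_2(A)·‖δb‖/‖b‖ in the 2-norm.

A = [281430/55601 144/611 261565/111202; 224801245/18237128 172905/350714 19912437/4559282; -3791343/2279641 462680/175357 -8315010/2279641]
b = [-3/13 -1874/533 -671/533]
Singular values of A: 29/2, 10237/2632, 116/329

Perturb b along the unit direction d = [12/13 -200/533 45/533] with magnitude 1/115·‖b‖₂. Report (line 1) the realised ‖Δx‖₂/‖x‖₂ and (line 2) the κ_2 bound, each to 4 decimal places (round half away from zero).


largest singular value 29/2, smallest 116/329
κ = σ_max/σ_min = (29/2)/(116/329) = 41.1250
worst-case relative error ≤ 41.1250 × 1/115 = 0.3576
solve Ax = b  →  x = [-1.0865 1.6992 2.0697]
‖b‖ = 3.7417, ‖x‖ = 2.8899
Δx = A⁻¹·δb where δb = 1/115·3.7417·d; ‖Δx‖ = 0.0923
realised ‖Δx‖/‖x‖ = 0.0319
so the bound overstates the realised error by a factor of ≈ 11.1990 (computed from the unrounded values)

0.0319
0.3576


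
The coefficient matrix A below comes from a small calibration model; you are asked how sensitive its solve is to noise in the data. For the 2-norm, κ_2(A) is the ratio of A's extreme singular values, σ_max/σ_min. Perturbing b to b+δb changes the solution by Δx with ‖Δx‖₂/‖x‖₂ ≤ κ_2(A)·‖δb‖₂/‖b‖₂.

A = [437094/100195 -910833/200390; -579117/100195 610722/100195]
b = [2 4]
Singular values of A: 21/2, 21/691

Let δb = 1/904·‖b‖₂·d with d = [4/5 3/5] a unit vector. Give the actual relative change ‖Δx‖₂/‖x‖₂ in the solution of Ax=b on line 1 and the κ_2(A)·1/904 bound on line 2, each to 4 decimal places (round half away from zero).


σ_max = 21/2, σ_min = 21/691
κ_2(A) = (21/2) / (21/691) = 345.5000
perturbation bound = 345.5000·1/904 = 0.3822
solve Ax = b  →  x = [95.1790 90.9097]
‖b‖ = 4.4721, ‖x‖ = 131.6192
re-solving with b+δb shifts x by Δx of norm 0.1628
dividing the unrounded norms, ‖Δx‖/‖x‖ = 0.0012
realised/bound (from unrounded values) ≈ 0.0032

0.0012
0.3822


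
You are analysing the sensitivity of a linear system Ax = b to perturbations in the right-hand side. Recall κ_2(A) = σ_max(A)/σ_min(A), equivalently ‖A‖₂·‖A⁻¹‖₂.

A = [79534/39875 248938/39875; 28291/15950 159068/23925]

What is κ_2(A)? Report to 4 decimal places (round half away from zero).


M = AᵀA = [53878889/7562500 137514286/5671875; 137514286/5671875 1415335156/17015625]. tr(M)=9834001/108900, det(M)=130321/27225
λ_max, λ_min = (9834001/108900 ± √96480504357601/11859210000)/2 = 361/4, 1444/27225
σ_max=√(361/4)=(19/2), σ_min=√(1444/27225)=(38/165) → κ = 41.2500

41.2500


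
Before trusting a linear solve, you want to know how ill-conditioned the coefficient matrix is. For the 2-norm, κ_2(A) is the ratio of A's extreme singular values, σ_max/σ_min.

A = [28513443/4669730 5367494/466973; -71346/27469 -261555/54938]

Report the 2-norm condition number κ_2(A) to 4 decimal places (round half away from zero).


253.5600

M = AᵀA = [5681211279921/129031824100 532576151184/6451591205; 532576151184/6451591205 798880186801/5161272964]. tr(M)=44382726557/223238450, det(M)=43917129/71436304
solving λ² − 44382726557/223238450·λ + 43917129/71436304 = 0 gives λ = 19881/100, 55225/17859076
so κ_2 = √((19881/100) / (55225/17859076)) = 253.5600


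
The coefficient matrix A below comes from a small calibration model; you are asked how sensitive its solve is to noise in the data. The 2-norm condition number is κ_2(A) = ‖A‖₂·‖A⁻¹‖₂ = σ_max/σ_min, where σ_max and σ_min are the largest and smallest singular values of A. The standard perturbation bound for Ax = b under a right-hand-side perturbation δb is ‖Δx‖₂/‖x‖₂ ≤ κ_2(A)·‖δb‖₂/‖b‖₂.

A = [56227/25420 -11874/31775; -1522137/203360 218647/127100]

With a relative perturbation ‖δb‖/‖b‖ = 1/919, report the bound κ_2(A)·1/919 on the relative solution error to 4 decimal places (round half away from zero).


0.0691

form AᵀA = [100769419225/1654211584 -2833401195/206776448; -2833401195/206776448 80099809/25847056] with trace 62995721/984064 and determinant 15625/15376
λ_max, λ_min = (62995721/984064 ± √3964524608309841/968381956096)/2 = 64, 15625/984064
σ_max=√64=8, σ_min=√(15625/984064)=(125/992) → κ = 63.4880
κ_2(A)·‖δb‖/‖b‖ = 0.0691


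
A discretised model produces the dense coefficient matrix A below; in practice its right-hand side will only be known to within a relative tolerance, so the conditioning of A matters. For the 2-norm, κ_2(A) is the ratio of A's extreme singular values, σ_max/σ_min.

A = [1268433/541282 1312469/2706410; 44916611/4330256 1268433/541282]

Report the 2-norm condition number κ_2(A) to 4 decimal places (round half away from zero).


M = AᵀA = [1261435436857/11154739456 177386549751/6971712160; 177386549751/6971712160 12476392553/2178660050]. tr(M)=19710210689/165894400, det(M)=141158161/663577600
λ_max, λ_min = (19710210689/165894400 ± √388468988056345656321/27520951951360000)/2 = 11881/100, 11881/6635776
κ = σ_max/σ_min = (109/10)/(109/2576) = 257.6000

257.6000


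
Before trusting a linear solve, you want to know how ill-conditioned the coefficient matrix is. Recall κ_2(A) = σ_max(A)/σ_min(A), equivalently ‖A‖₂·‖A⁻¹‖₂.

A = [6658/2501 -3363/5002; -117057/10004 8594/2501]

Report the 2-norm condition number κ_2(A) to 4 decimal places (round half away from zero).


122.0000

M = AᵀA = [8573233/59536 -312543/7442; -312543/7442 182473/14884]. tr(M)=9303125/59536, det(M)=390625/238144
λ_max, λ_min = (9303125/59536 ± √86524878515625/3544535296)/2 = 625/4, 625/59536
so κ_2 = √((625/4) / (625/59536)) = 122.0000


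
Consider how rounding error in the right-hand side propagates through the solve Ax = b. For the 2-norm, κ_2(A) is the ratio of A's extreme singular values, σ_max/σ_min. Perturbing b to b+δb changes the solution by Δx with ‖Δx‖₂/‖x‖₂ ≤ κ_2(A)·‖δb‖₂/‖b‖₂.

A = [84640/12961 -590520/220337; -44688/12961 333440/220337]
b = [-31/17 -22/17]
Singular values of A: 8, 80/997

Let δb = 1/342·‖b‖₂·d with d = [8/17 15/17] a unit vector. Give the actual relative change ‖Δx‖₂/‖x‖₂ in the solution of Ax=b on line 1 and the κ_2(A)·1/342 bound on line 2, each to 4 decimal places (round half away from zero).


σ_max = 8, σ_min = 80/997
κ_2(A) = 8 / (80/997) = 99.7000
perturbation bound = 99.7000·1/342 = 0.2915
solve Ax = b  →  x = [-9.7019 -22.9596]
2-norm of b is 2.2361; of x, 24.9253
δb = ε·‖b‖·d = [0.0031 0.0058]; solving A·Δx = δb gives ‖Δx‖ = 0.0815
dividing the unrounded norms, ‖Δx‖/‖x‖ = 0.0033
realised/bound (from unrounded values) ≈ 0.0112

0.0033
0.2915


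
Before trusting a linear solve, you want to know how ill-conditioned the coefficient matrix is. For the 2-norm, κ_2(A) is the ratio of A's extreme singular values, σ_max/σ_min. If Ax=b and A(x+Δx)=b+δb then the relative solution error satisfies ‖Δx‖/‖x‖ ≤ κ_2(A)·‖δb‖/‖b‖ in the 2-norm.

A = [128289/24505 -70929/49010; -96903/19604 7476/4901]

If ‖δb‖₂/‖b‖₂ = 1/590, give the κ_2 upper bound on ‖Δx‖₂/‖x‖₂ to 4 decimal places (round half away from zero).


AᵀA = [592251921/11424400 -21587391/1428050; -21587391/1428050 12627801/2856100]; tr = 25710525/456976, det = 1265625/1827904
λ_max, λ_min = (25710525/456976 ± √660452735525625/208827064576)/2 = 225/4, 5625/456976
so κ_2 = √((225/4) / (5625/456976)) = 67.6000
worst-case relative error ≤ 67.6000 × 1/590 = 0.1146

0.1146


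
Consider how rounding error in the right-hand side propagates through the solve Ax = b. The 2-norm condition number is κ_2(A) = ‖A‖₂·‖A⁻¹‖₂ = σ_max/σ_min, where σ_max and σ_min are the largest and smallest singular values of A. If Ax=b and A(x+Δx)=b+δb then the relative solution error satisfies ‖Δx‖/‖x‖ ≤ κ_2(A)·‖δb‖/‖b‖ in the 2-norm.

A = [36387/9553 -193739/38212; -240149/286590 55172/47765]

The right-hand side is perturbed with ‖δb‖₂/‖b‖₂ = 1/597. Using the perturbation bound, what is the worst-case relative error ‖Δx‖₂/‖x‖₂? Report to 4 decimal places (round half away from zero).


form AᵀA = [743179021/48860100 -330290051/16286700; -330290051/16286700 587194049/21715600] with trace 330298501/7817616 and determinant 714025/31270464
char-poly roots: 169/4 and 4225/7817616
σ_max=√(169/4)=(13/2), σ_min=√(4225/7817616)=(65/2796) → κ = 279.6000
bound on ‖Δx‖/‖x‖: κ·ε = 279.6000·1/597 = 0.4683

0.4683


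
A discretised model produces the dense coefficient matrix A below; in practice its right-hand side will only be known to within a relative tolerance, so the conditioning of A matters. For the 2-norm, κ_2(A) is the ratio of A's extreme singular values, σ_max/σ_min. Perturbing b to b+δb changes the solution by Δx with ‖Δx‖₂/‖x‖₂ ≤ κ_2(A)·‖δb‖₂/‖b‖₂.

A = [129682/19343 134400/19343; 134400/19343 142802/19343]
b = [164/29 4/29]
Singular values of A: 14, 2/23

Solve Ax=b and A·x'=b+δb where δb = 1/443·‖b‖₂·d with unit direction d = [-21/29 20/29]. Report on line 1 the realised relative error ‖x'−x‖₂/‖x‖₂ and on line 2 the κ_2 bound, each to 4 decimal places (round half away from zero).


0.0032
0.3634

from the listed singular values, σ₁ = 14, σ_n = 2/23
κ_2(A) = 14 / (2/23) = 161.0000
perturbation bound = 161.0000·1/443 = 0.3634
solve Ax = b  →  x = [33.5074 -31.5172]
2-norm of b is 5.6569; of x, 46.0009
Δx = A⁻¹·δb where δb = 1/443·5.6569·d; ‖Δx‖ = 0.1468
realised ‖Δx‖/‖x‖ = 0.0032
so the bound overstates the realised error by a factor of ≈ 113.8464 (computed from the unrounded values)


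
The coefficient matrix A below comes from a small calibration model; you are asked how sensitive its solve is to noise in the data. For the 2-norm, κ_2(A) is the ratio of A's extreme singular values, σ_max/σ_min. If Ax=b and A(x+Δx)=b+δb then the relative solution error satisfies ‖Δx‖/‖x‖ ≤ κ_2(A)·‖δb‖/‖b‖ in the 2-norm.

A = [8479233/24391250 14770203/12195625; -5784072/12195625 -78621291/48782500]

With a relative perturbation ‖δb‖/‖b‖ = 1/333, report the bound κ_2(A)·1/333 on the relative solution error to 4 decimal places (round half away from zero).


form AᵀA = [8228773914921/23797323062500 14104623865311/11898661531250; 14104623865311/11898661531250 386873989803441/95189292250000] with trace 671662536741/152302867600 and determinant 4862025/24368458816
eigenvalues of AᵀA: λ = (tr ± √(tr²−4·det))/2 = 441/100, 275625/6092114704
κ = σ_max/σ_min = (21/10)/(525/78052) = 312.2080
bound on ‖Δx‖/‖x‖: κ·ε = 312.2080·1/333 = 0.9376

0.9376


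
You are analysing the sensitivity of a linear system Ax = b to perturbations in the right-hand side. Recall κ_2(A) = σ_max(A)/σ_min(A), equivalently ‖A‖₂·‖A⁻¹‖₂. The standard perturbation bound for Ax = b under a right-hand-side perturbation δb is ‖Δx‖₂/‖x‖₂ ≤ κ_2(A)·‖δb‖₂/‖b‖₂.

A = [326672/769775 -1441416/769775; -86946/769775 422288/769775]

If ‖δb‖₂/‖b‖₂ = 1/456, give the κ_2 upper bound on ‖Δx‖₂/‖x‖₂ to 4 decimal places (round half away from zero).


M = AᵀA = [182838724/948085681 -812138400/948085681; -812138400/948085681 3609611584/948085681]. tr(M)=2256068/564001, det(M)=256/564001
λ_max, λ_min = (2256068/564001 ± √5089265283600/318097128001)/2 = 4, 64/564001
so κ_2 = √(4 / (64/564001)) = 187.7500
bound on ‖Δx‖/‖x‖: κ·ε = 187.7500·1/456 = 0.4117

0.4117


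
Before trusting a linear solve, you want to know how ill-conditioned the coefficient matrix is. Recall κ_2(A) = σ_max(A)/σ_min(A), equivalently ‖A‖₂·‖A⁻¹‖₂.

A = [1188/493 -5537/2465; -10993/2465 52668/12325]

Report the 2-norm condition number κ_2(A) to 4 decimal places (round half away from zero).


AᵀA = [18629/725 -88704/3625; -88704/3625 422429/18125]; tr = 30626/625, det = 49/625
solving λ² − 30626/625·λ + 49/625 = 0 gives λ = 49, 1/625
so κ_2 = √(49 / (1/625)) = 175.0000

175.0000


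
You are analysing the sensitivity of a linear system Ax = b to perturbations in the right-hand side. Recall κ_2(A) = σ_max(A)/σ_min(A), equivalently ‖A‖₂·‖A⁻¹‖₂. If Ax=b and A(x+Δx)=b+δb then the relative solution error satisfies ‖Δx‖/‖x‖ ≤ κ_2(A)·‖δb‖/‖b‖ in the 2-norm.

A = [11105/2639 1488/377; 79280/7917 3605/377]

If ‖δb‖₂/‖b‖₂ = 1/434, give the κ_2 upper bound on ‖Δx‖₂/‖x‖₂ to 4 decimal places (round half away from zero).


form AᵀA = [43758625/370881 1984480/17661; 1984480/17661 90001/841] with trace 99226/441 and determinant 25/49
solving λ² − 99226/441·λ + 25/49 = 0 gives λ = 225, 1/441
κ_2(A) = √(λ_max/λ_min) = √(225 / (1/441)) = 315.0000
bound on ‖Δx‖/‖x‖: κ·ε = 315.0000·1/434 = 0.7258

0.7258


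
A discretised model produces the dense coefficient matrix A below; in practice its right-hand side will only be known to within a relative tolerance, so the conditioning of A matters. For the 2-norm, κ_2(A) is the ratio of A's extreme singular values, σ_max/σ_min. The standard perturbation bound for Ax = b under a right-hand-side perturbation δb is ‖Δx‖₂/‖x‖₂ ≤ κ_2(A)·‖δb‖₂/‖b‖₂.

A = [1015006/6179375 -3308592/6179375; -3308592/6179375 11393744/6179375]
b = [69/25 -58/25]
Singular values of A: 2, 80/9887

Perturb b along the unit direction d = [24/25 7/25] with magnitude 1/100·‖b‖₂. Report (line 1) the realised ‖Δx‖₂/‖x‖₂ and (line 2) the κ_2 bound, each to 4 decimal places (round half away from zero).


largest singular value 2, smallest 80/9887
κ = σ_max/σ_min = 2/(80/9887) = 247.1750
perturbation bound = 247.1750·1/100 = 2.4718
solve Ax = b  →  x = [237.7080 67.7690]
‖b‖ = 3.6056, ‖x‖ = 247.1796
with δb = [0.0346 0.0101], A·Δx = δb → ‖Δx‖ = 4.4560
dividing the unrounded norms, ‖Δx‖/‖x‖ = 0.0180
tightness: 0.0180 against a bound of 2.4718 (unrounded ratio ≈ 0.0073)

0.0180
2.4718


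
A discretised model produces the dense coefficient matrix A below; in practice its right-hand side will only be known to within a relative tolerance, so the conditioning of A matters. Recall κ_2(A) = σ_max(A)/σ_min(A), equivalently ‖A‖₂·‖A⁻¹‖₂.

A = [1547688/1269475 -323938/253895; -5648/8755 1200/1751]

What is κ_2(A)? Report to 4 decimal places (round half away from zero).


form AᵀA = [10609112896/5576355625 -2227868496/1115271125; -2227868496/1115271125 467860996/223054225] with trace 26522756/6630625 and determinant 1024/6630625
char-poly roots: 4 and 256/6630625
σ_max=√4=2, σ_min=√(256/6630625)=(16/2575) → κ = 321.8750

321.8750


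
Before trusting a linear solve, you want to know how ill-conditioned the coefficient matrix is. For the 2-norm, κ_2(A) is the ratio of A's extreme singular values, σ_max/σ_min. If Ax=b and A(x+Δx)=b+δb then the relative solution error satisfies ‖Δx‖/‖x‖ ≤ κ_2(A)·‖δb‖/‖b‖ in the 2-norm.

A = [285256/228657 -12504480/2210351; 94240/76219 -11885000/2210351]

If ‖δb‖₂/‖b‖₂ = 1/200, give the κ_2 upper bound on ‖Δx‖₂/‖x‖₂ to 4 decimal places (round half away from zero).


AᵀA = [161301583936/52284023649 -79621898240/5809335961; -79621898240/5809335961 353882574400/5809335961]; tr = 1990627456/31102929, det = 2560000/31102929
solving λ² − 1990627456/31102929·λ + 2560000/31102929 = 0 gives λ = 64, 40000/31102929
κ = σ_max/σ_min = 8/(200/5577) = 223.0800
perturbation bound = 223.0800·1/200 = 1.1154

1.1154


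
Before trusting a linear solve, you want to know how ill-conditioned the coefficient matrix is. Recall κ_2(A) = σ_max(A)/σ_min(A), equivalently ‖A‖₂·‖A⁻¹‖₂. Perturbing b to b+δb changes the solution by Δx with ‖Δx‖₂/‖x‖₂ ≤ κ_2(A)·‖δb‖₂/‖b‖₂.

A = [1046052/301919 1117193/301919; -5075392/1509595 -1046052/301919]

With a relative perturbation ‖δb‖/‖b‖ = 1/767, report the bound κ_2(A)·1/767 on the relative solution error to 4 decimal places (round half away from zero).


form AᵀA = [63157221904/2709723025 13260801204/541944605; 13260801204/541944605 2785190233/108388921] with trace 157891769/3222025 and determinant 614656/3222025
eigenvalues of AᵀA: λ = (tr ± √(tr²−4·det))/2 = 49, 12544/3222025
κ = σ_max/σ_min = 7/(112/1795) = 112.1875
κ_2(A)·‖δb‖/‖b‖ = 0.1463

0.1463


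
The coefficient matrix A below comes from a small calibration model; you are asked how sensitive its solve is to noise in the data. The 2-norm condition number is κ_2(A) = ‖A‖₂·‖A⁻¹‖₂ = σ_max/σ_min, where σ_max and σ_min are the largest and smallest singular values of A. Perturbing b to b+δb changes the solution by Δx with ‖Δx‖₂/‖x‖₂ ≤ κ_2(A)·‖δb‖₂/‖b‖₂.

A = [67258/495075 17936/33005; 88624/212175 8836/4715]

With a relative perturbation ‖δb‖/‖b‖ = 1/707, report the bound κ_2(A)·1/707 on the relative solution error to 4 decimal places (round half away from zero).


0.2050

form AᵀA = [680910724/3529429281 335920160/392158809; 335920160/392158809 165894800/43573201] with trace 8398804/2099601 and determinant 1600/2099601
solving λ² − 8398804/2099601·λ + 1600/2099601 = 0 gives λ = 4, 400/2099601
κ = σ_max/σ_min = 2/(20/1449) = 144.9000
perturbation bound = 144.9000·1/707 = 0.2050


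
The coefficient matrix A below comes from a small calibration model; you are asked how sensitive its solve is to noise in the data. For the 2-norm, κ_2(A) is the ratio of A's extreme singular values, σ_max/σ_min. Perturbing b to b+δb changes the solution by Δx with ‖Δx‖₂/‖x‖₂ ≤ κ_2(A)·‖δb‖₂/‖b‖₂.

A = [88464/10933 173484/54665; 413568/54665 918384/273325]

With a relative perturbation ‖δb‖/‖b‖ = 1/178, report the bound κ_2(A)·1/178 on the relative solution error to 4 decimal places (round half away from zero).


AᵀA = [33539328/273325 69833664/1366625; 69833664/1366625 145966032/6833125]; tr = 75726864/525625, det = 5308416/525625
eigenvalues of AᵀA: λ = (tr ± √(tr²−4·det))/2 = 144, 36864/525625
κ_2(A) = √(λ_max/λ_min) = √(144 / (36864/525625)) = 45.3125
bound on ‖Δx‖/‖x‖: κ·ε = 45.3125·1/178 = 0.2546

0.2546
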